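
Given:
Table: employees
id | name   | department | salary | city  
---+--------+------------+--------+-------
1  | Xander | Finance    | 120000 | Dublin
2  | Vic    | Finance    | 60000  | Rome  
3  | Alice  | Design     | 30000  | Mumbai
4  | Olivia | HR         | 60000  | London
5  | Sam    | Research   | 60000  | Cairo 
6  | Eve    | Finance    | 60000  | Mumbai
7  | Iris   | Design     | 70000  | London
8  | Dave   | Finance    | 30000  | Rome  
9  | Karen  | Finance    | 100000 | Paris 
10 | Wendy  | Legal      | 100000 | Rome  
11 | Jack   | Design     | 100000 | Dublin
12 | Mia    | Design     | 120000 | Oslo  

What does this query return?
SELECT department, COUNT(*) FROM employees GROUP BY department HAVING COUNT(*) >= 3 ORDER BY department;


Groups with count >= 3:
  Design: 4 -> PASS
  Finance: 5 -> PASS
  HR: 1 -> filtered out
  Legal: 1 -> filtered out
  Research: 1 -> filtered out


2 groups:
Design, 4
Finance, 5


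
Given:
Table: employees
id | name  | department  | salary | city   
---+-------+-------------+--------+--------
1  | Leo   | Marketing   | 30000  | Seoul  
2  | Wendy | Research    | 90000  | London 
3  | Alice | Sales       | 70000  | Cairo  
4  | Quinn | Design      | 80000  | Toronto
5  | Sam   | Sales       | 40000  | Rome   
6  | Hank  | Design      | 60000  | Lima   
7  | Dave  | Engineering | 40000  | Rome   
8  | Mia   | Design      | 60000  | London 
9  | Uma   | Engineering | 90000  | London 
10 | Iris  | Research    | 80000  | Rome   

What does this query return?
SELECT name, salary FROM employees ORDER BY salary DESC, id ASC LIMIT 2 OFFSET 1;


Sort by salary DESC (id ASC tiebreak), then skip 1 and take 2
Rows 2 through 3

2 rows:
Uma, 90000
Quinn, 80000


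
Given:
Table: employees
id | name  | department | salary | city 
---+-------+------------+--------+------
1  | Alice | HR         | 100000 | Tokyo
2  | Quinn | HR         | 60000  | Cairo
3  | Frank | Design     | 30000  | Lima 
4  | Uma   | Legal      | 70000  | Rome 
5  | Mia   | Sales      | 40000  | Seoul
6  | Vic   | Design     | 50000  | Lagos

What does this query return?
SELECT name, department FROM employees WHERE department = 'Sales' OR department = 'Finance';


Filtering: department = 'Sales' OR 'Finance'
Matching: 1 rows

1 rows:
Mia, Sales


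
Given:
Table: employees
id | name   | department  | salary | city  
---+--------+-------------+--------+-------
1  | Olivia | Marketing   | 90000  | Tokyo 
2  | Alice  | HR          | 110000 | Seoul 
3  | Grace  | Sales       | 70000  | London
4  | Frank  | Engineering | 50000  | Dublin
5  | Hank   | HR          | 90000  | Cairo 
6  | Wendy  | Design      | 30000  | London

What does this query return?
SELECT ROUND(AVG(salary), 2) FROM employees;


SUM(salary) = 440000
COUNT = 6
ROUND(AVG, 2) = ROUND(440000 / 6, 2) = 73333.33

73333.33


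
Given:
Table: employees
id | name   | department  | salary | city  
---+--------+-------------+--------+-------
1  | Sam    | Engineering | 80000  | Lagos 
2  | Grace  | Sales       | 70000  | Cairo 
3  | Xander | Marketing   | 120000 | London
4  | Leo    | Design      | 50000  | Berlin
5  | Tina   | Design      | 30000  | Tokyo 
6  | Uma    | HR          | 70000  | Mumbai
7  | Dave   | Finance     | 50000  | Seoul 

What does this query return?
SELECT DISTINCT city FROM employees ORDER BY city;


All 'city' values (row order): Lagos, Cairo, London, Berlin, Tokyo, Mumbai, Seoul
Removing duplicates leaves 7 unique value(s).

7 values:
Berlin
Cairo
Lagos
London
Mumbai
Seoul
Tokyo


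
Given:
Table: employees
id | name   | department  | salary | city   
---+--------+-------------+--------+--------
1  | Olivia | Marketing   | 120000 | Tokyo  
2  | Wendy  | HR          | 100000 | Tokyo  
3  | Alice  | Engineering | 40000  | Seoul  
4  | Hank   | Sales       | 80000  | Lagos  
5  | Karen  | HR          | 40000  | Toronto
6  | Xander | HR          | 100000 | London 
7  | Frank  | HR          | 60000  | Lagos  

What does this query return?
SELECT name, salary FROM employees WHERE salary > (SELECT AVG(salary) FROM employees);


Subquery: AVG(salary) = 77142.86
Filtering: salary > 77142.86
  Olivia (120000) -> MATCH
  Wendy (100000) -> MATCH
  Hank (80000) -> MATCH
  Xander (100000) -> MATCH


4 rows:
Olivia, 120000
Wendy, 100000
Hank, 80000
Xander, 100000


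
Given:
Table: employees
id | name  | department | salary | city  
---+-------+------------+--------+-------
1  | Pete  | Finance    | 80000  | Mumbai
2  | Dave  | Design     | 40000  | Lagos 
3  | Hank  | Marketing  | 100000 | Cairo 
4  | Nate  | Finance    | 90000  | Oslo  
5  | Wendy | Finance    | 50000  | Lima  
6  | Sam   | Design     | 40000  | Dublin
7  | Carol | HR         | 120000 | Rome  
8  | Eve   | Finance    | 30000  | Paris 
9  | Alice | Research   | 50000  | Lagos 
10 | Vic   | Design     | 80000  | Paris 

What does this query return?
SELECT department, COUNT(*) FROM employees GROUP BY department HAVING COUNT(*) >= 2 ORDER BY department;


Groups with count >= 2:
  Design: 3 -> PASS
  Finance: 4 -> PASS
  HR: 1 -> filtered out
  Marketing: 1 -> filtered out
  Research: 1 -> filtered out


2 groups:
Design, 3
Finance, 4


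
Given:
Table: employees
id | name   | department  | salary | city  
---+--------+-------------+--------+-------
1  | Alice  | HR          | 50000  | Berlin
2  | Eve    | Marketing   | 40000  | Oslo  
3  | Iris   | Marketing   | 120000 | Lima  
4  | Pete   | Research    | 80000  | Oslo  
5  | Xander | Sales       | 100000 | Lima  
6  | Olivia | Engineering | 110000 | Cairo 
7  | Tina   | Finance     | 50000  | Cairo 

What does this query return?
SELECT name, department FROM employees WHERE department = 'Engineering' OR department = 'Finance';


Filtering: department = 'Engineering' OR 'Finance'
Matching: 2 rows

2 rows:
Olivia, Engineering
Tina, Finance


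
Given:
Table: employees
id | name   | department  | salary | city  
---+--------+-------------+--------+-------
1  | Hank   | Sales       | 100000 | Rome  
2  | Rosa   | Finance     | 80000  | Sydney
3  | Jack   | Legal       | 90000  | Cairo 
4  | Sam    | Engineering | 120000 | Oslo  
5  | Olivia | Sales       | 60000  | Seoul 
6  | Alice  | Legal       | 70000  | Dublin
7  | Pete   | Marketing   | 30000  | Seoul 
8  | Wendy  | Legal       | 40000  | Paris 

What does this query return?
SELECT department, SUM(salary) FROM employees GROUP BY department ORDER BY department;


Summing salary within each department:
  Engineering: 120000 = 120000
  Finance: 80000 = 80000
  Legal: 90000 + 70000 + 40000 = 200000
  Marketing: 30000 = 30000
  Sales: 100000 + 60000 = 160000


5 groups:
Engineering, 120000
Finance, 80000
Legal, 200000
Marketing, 30000
Sales, 160000


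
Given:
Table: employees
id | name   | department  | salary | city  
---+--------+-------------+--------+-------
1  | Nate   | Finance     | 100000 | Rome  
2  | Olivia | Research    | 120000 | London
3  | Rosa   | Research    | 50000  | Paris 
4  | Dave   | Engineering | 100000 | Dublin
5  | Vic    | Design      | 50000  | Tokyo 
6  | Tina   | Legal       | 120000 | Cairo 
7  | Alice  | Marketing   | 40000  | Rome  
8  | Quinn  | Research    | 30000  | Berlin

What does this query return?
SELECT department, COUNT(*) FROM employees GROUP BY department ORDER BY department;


Assigning each row to its department group:
  Nate -> Finance
  Olivia -> Research
  Rosa -> Research
  Dave -> Engineering
  Vic -> Design
  Tina -> Legal
  Alice -> Marketing
  Quinn -> Research


6 groups:
Design, 1
Engineering, 1
Finance, 1
Legal, 1
Marketing, 1
Research, 3


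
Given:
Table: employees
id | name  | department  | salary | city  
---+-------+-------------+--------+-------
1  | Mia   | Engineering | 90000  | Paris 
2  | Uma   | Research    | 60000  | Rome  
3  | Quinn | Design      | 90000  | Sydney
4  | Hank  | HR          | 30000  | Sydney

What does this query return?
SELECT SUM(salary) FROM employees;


SUM(salary) = 90000 + 60000 + 90000 + 30000 = 270000

270000


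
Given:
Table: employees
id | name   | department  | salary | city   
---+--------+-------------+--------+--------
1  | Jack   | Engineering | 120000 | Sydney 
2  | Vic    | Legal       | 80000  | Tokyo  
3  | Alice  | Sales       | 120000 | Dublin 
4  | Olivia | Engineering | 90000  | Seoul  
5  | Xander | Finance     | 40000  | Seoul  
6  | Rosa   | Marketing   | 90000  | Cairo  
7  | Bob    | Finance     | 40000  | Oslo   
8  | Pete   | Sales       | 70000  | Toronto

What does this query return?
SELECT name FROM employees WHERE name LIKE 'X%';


LIKE 'X%' matches names starting with 'X'
Matching: 1

1 rows:
Xander


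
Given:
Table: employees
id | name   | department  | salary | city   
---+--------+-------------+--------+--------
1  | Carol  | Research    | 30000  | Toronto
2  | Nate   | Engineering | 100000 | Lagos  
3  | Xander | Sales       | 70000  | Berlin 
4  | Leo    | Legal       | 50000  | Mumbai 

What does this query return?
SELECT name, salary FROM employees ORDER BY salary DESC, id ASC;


Sorting by salary DESC, then id ASC for ties

4 rows:
Nate, 100000
Xander, 70000
Leo, 50000
Carol, 30000


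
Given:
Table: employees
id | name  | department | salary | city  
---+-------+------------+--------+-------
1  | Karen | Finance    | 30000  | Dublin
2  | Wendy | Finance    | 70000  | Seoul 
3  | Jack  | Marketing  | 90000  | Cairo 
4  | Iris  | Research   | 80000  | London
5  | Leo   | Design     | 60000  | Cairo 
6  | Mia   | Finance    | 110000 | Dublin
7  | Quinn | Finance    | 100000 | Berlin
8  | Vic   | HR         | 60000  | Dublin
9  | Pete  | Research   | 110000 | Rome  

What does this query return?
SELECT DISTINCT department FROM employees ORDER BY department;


All 'department' values (row order): Finance, Finance, Marketing, Research, Design, Finance, Finance, HR, Research
Removing duplicates leaves 5 unique value(s).

5 values:
Design
Finance
HR
Marketing
Research


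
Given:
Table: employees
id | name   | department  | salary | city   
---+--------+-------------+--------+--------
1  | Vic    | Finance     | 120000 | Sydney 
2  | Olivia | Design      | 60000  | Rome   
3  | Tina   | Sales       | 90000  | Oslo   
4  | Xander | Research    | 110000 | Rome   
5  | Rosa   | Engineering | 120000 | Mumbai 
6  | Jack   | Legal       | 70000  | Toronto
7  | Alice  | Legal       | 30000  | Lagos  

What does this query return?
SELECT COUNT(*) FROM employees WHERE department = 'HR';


Counting rows where department = 'HR'


0


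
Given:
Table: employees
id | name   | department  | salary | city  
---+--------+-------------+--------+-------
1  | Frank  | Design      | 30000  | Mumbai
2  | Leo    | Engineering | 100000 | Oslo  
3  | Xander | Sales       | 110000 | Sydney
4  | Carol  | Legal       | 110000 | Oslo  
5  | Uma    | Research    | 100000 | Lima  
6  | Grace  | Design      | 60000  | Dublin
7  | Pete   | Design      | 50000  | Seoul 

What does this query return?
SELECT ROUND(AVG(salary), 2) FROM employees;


SUM(salary) = 560000
COUNT = 7
ROUND(AVG, 2) = ROUND(560000 / 7, 2) = 80000.0

80000.0


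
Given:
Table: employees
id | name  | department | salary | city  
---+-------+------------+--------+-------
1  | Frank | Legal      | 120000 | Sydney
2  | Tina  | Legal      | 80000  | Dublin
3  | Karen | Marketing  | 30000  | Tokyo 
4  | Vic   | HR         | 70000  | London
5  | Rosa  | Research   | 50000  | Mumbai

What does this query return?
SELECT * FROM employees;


SELECT * returns all 5 rows with all columns

5 rows:
1, Frank, Legal, 120000, Sydney
2, Tina, Legal, 80000, Dublin
3, Karen, Marketing, 30000, Tokyo
4, Vic, HR, 70000, London
5, Rosa, Research, 50000, Mumbai


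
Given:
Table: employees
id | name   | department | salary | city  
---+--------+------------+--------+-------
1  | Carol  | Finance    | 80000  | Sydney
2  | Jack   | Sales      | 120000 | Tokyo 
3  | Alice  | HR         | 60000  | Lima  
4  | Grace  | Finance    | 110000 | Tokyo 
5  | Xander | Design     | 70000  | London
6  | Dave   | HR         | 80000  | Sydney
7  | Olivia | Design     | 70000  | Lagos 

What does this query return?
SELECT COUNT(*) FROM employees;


COUNT(*) counts all rows

7


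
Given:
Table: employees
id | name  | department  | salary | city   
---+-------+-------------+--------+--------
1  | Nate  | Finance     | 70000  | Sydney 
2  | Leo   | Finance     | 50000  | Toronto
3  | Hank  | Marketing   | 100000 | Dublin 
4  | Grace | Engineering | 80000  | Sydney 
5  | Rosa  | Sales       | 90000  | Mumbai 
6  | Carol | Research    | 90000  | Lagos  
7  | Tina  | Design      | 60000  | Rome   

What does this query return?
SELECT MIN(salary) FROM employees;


Salaries: 70000, 50000, 100000, 80000, 90000, 90000, 60000
MIN = 50000

50000


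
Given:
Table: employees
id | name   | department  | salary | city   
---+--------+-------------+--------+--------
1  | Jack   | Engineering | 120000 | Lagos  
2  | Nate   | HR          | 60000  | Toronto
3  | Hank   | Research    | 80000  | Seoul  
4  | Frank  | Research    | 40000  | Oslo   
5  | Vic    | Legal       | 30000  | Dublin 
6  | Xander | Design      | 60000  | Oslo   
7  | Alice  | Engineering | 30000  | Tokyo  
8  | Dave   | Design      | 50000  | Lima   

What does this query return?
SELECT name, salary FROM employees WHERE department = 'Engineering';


Filtering: department = 'Engineering'
Matching rows: 2

2 rows:
Jack, 120000
Alice, 30000


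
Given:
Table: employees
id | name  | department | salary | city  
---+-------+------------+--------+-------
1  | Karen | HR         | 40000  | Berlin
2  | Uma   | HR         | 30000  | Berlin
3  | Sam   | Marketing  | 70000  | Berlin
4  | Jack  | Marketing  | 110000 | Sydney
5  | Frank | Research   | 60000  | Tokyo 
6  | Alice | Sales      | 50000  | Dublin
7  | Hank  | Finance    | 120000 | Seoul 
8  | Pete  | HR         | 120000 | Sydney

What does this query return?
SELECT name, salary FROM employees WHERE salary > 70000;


Filtering: salary > 70000
Matching: 3 rows

3 rows:
Jack, 110000
Hank, 120000
Pete, 120000


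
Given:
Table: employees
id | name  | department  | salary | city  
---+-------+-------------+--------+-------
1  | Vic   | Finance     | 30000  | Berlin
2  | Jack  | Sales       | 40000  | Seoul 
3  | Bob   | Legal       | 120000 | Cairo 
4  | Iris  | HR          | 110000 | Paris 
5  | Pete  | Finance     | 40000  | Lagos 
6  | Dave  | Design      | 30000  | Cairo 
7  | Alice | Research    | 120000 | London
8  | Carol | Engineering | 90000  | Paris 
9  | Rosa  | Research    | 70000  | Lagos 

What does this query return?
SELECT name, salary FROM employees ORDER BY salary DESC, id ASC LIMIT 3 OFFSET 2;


Sort by salary DESC (id ASC tiebreak), then skip 2 and take 3
Rows 3 through 5

3 rows:
Iris, 110000
Carol, 90000
Rosa, 70000


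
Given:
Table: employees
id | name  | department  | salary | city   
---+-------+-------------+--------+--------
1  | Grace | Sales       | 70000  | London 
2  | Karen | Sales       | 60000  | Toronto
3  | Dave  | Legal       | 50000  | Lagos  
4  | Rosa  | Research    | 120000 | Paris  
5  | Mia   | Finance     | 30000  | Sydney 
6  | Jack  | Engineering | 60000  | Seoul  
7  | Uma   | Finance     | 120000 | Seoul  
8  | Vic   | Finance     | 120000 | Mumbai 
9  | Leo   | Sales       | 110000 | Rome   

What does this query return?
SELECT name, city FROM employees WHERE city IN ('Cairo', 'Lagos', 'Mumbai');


Filtering: city IN ('Cairo', 'Lagos', 'Mumbai')
Matching: 2 rows

2 rows:
Dave, Lagos
Vic, Mumbai


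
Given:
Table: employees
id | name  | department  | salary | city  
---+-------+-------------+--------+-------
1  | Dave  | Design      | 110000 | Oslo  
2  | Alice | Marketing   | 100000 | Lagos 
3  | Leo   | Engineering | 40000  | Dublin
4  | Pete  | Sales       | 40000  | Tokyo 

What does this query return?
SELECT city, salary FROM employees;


Projecting columns: city, salary

4 rows:
Oslo, 110000
Lagos, 100000
Dublin, 40000
Tokyo, 40000


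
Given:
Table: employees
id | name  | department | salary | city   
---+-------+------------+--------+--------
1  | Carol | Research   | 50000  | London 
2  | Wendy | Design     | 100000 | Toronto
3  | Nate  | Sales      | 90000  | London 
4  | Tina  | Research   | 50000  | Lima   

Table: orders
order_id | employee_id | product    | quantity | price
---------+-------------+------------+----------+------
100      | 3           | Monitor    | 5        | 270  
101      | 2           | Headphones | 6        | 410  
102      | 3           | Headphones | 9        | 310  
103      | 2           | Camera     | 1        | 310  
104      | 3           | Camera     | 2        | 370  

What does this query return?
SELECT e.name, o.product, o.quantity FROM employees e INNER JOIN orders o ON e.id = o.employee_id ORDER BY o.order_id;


Joining employees.id = orders.employee_id:
  employee Nate (id=3) -> order Monitor
  employee Wendy (id=2) -> order Headphones
  employee Nate (id=3) -> order Headphones
  employee Wendy (id=2) -> order Camera
  employee Nate (id=3) -> order Camera


5 rows:
Nate, Monitor, 5
Wendy, Headphones, 6
Nate, Headphones, 9
Wendy, Camera, 1
Nate, Camera, 2


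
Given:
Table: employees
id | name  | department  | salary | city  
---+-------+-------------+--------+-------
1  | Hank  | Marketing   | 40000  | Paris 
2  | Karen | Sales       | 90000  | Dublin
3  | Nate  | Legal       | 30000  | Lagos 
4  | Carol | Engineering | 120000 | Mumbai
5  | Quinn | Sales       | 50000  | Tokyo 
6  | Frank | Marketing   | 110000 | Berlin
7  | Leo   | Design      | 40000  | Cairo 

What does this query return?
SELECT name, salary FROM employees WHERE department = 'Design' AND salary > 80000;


Filtering: department = 'Design' AND salary > 80000
Matching: 0 rows

Empty result set (0 rows)


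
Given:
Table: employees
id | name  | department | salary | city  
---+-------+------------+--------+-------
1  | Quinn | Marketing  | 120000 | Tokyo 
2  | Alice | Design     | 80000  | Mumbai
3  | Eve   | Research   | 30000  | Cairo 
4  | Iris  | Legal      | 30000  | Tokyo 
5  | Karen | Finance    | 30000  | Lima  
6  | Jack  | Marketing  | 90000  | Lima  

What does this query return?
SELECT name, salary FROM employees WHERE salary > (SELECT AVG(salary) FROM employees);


Subquery: AVG(salary) = 63333.33
Filtering: salary > 63333.33
  Quinn (120000) -> MATCH
  Alice (80000) -> MATCH
  Jack (90000) -> MATCH


3 rows:
Quinn, 120000
Alice, 80000
Jack, 90000


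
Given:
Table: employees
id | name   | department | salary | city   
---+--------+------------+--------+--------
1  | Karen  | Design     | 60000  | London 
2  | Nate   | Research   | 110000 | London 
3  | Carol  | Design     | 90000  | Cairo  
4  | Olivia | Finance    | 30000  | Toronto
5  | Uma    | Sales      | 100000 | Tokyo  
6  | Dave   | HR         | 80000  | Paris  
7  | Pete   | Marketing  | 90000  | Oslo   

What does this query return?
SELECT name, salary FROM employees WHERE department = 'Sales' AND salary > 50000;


Filtering: department = 'Sales' AND salary > 50000
Matching: 1 rows

1 rows:
Uma, 100000


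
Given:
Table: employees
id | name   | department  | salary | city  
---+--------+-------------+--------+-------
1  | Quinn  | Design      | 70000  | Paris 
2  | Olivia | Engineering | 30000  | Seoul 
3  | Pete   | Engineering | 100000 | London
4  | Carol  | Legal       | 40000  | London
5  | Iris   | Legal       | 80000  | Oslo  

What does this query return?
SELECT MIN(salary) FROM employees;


Salaries: 70000, 30000, 100000, 40000, 80000
MIN = 30000

30000


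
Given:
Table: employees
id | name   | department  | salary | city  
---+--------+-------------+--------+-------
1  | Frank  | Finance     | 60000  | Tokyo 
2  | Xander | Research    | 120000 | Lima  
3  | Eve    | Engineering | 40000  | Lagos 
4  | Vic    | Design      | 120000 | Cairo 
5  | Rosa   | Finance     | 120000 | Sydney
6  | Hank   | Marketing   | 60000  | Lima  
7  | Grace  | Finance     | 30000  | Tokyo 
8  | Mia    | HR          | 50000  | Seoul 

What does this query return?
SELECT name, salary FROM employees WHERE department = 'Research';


Filtering: department = 'Research'
Matching rows: 1

1 rows:
Xander, 120000


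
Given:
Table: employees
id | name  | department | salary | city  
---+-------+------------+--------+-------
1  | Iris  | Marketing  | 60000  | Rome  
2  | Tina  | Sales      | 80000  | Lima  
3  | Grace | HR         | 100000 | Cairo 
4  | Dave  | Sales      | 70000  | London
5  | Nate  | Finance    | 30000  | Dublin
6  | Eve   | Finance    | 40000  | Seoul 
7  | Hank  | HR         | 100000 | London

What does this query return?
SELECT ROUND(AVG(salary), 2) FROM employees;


SUM(salary) = 480000
COUNT = 7
ROUND(AVG, 2) = ROUND(480000 / 7, 2) = 68571.43

68571.43


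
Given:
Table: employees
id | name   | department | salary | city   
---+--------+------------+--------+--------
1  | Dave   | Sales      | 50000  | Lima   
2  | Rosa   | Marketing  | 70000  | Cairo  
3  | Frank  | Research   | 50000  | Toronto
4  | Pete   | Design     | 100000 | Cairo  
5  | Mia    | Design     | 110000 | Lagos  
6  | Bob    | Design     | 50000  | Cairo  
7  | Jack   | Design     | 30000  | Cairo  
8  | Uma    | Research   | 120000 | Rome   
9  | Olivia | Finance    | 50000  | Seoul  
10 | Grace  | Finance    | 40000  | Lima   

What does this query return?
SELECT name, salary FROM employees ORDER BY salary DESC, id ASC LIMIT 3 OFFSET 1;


Sort by salary DESC (id ASC tiebreak), then skip 1 and take 3
Rows 2 through 4

3 rows:
Mia, 110000
Pete, 100000
Rosa, 70000


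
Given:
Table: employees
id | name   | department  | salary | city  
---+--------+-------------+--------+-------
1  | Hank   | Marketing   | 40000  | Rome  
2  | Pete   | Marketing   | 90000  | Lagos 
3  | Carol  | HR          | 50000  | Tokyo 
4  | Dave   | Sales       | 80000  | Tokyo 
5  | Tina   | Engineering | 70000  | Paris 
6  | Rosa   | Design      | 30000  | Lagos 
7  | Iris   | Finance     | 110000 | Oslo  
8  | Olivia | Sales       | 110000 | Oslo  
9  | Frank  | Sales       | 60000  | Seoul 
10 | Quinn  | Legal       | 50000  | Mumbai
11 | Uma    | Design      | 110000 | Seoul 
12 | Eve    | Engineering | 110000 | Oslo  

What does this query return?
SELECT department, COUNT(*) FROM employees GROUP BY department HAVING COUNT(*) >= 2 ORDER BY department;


Groups with count >= 2:
  Design: 2 -> PASS
  Engineering: 2 -> PASS
  Marketing: 2 -> PASS
  Sales: 3 -> PASS
  Finance: 1 -> filtered out
  HR: 1 -> filtered out
  Legal: 1 -> filtered out


4 groups:
Design, 2
Engineering, 2
Marketing, 2
Sales, 3


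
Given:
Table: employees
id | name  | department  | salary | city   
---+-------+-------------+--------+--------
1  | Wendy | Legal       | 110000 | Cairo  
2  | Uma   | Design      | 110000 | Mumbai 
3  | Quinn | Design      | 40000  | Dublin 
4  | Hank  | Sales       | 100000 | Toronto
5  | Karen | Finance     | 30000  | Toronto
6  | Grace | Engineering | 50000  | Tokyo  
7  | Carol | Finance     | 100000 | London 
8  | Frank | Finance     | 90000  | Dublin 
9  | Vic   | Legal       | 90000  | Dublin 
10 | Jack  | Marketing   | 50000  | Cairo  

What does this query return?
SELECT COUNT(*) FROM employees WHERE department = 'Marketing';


Counting rows where department = 'Marketing'
  Jack -> MATCH


1


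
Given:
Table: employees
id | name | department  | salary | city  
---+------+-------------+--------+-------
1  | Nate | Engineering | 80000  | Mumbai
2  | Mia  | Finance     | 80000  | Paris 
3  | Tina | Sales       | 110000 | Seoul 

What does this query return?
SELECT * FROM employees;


SELECT * returns all 3 rows with all columns

3 rows:
1, Nate, Engineering, 80000, Mumbai
2, Mia, Finance, 80000, Paris
3, Tina, Sales, 110000, Seoul


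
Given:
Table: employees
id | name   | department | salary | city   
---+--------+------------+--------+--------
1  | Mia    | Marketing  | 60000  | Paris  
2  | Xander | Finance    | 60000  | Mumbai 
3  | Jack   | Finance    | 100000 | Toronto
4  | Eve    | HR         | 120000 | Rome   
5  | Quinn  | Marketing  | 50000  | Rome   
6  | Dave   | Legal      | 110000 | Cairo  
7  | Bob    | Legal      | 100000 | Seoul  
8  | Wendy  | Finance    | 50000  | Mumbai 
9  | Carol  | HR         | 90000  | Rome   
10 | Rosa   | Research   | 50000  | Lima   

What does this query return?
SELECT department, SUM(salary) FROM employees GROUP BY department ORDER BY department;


Summing salary within each department:
  Finance: 60000 + 100000 + 50000 = 210000
  HR: 120000 + 90000 = 210000
  Legal: 110000 + 100000 = 210000
  Marketing: 60000 + 50000 = 110000
  Research: 50000 = 50000


5 groups:
Finance, 210000
HR, 210000
Legal, 210000
Marketing, 110000
Research, 50000


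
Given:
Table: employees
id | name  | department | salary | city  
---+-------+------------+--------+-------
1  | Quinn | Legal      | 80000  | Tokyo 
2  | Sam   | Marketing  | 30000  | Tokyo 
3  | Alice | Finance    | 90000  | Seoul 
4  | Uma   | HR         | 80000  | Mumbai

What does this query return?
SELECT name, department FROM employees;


Projecting columns: name, department

4 rows:
Quinn, Legal
Sam, Marketing
Alice, Finance
Uma, HR


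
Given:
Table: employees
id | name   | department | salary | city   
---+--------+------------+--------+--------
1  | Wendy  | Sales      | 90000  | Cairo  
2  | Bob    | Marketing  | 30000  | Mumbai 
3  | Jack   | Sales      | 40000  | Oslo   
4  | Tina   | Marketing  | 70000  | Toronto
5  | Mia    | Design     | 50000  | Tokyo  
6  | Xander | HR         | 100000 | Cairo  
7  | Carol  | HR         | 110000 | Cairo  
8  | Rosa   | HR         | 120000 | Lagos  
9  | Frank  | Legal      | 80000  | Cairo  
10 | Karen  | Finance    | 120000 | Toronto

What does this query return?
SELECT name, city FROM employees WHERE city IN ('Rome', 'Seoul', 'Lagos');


Filtering: city IN ('Rome', 'Seoul', 'Lagos')
Matching: 1 rows

1 rows:
Rosa, Lagos


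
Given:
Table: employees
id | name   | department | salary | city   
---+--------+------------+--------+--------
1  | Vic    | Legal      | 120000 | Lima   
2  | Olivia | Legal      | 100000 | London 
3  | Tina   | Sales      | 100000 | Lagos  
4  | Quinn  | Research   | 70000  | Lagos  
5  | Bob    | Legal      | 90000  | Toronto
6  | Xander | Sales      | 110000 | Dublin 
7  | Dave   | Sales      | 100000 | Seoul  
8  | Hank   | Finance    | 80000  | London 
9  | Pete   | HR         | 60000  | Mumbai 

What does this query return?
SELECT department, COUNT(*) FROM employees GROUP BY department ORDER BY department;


Assigning each row to its department group:
  Vic -> Legal
  Olivia -> Legal
  Tina -> Sales
  Quinn -> Research
  Bob -> Legal
  Xander -> Sales
  Dave -> Sales
  Hank -> Finance
  Pete -> HR


5 groups:
Finance, 1
HR, 1
Legal, 3
Research, 1
Sales, 3


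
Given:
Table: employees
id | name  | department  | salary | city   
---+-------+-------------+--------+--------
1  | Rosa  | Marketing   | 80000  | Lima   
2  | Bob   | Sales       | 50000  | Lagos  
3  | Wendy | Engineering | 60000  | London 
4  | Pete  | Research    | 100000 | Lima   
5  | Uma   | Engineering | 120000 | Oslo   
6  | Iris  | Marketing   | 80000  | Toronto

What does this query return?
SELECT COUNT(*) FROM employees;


COUNT(*) counts all rows

6


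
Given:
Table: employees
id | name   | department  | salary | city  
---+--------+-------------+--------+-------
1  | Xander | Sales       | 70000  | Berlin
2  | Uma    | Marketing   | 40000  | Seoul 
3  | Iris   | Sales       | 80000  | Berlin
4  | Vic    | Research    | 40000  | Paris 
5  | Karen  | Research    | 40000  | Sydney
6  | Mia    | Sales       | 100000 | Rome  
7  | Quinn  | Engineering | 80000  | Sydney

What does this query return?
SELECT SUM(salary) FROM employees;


SUM(salary) = 70000 + 40000 + 80000 + 40000 + 40000 + 100000 + 80000 = 450000

450000


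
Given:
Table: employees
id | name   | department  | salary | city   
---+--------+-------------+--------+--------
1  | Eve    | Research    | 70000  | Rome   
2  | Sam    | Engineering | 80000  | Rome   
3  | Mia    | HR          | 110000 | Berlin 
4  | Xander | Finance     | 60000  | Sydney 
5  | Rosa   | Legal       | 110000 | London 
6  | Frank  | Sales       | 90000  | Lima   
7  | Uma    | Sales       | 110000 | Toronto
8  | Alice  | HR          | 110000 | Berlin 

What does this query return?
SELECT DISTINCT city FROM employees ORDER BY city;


All 'city' values (row order): Rome, Rome, Berlin, Sydney, London, Lima, Toronto, Berlin
Removing duplicates leaves 6 unique value(s).

6 values:
Berlin
Lima
London
Rome
Sydney
Toronto


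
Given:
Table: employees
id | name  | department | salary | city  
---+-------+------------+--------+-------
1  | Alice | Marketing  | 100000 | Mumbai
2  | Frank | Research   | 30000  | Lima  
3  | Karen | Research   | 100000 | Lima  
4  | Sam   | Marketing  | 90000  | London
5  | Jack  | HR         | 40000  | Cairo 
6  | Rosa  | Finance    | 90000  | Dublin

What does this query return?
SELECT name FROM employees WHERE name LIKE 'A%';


LIKE 'A%' matches names starting with 'A'
Matching: 1

1 rows:
Alice


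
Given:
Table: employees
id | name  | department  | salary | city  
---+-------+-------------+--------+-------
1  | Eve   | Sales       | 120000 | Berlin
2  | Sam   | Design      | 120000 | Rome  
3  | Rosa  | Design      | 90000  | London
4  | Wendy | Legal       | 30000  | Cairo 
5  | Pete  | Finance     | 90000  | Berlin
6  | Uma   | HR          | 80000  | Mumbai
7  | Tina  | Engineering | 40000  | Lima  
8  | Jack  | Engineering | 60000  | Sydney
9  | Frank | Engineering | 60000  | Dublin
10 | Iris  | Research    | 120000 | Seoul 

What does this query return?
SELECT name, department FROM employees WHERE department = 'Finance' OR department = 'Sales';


Filtering: department = 'Finance' OR 'Sales'
Matching: 2 rows

2 rows:
Eve, Sales
Pete, Finance


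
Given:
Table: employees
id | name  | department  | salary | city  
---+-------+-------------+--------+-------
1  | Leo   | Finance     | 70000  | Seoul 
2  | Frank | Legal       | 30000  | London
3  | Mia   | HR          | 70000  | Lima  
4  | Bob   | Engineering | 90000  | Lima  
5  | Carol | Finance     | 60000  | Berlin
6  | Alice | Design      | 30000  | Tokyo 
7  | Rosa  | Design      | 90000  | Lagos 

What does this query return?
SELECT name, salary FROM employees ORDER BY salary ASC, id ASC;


Sorting by salary ASC, then id ASC for ties

7 rows:
Frank, 30000
Alice, 30000
Carol, 60000
Leo, 70000
Mia, 70000
Bob, 90000
Rosa, 90000


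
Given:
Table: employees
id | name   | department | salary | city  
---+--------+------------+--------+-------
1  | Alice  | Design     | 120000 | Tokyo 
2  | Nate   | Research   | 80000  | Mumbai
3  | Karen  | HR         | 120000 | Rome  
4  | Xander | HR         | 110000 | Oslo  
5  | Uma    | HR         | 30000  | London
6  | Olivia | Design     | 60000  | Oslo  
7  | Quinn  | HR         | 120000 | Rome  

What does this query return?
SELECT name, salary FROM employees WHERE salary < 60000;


Filtering: salary < 60000
Matching: 1 rows

1 rows:
Uma, 30000


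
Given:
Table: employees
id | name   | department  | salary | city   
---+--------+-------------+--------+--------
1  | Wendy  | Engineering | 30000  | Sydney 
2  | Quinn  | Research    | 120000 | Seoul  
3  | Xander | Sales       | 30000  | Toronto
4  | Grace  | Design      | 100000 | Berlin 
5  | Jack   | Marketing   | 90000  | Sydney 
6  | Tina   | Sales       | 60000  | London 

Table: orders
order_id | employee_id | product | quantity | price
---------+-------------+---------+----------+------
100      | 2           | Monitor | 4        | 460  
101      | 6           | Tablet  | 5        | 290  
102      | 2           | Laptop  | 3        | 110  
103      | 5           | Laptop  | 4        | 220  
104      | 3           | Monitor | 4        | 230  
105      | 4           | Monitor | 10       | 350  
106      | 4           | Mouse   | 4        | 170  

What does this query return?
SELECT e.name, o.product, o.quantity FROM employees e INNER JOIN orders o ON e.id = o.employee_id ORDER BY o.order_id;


Joining employees.id = orders.employee_id:
  employee Quinn (id=2) -> order Monitor
  employee Tina (id=6) -> order Tablet
  employee Quinn (id=2) -> order Laptop
  employee Jack (id=5) -> order Laptop
  employee Xander (id=3) -> order Monitor
  employee Grace (id=4) -> order Monitor
  employee Grace (id=4) -> order Mouse


7 rows:
Quinn, Monitor, 4
Tina, Tablet, 5
Quinn, Laptop, 3
Jack, Laptop, 4
Xander, Monitor, 4
Grace, Monitor, 10
Grace, Mouse, 4


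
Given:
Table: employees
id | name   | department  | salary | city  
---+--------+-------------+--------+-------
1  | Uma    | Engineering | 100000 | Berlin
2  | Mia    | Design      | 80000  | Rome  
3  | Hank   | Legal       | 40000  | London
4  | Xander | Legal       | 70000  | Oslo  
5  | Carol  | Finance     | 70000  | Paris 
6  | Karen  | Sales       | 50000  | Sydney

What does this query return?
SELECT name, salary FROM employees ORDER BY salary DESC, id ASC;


Sorting by salary DESC, then id ASC for ties

6 rows:
Uma, 100000
Mia, 80000
Xander, 70000
Carol, 70000
Karen, 50000
Hank, 40000


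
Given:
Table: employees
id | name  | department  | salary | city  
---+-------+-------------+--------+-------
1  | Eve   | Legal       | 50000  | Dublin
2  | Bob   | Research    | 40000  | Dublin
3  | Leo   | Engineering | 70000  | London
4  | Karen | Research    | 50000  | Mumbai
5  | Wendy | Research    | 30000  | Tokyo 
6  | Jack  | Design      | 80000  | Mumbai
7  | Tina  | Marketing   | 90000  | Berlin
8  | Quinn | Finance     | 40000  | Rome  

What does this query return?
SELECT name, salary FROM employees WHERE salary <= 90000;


Filtering: salary <= 90000
Matching: 8 rows

8 rows:
Eve, 50000
Bob, 40000
Leo, 70000
Karen, 50000
Wendy, 30000
Jack, 80000
Tina, 90000
Quinn, 40000


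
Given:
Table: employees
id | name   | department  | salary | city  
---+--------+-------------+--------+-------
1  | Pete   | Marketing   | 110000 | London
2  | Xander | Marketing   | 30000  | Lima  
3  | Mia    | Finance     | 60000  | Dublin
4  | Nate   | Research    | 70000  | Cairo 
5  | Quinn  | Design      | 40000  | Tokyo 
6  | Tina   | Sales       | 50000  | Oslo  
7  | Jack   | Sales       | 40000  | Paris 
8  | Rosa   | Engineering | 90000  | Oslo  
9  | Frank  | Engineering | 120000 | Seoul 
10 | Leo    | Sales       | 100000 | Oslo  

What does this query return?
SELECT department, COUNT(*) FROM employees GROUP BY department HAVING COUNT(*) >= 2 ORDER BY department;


Groups with count >= 2:
  Engineering: 2 -> PASS
  Marketing: 2 -> PASS
  Sales: 3 -> PASS
  Design: 1 -> filtered out
  Finance: 1 -> filtered out
  Research: 1 -> filtered out


3 groups:
Engineering, 2
Marketing, 2
Sales, 3


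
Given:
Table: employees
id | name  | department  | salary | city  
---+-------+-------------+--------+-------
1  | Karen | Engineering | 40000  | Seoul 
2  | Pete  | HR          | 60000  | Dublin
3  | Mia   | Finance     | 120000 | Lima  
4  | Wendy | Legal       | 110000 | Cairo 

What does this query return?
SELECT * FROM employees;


SELECT * returns all 4 rows with all columns

4 rows:
1, Karen, Engineering, 40000, Seoul
2, Pete, HR, 60000, Dublin
3, Mia, Finance, 120000, Lima
4, Wendy, Legal, 110000, Cairo


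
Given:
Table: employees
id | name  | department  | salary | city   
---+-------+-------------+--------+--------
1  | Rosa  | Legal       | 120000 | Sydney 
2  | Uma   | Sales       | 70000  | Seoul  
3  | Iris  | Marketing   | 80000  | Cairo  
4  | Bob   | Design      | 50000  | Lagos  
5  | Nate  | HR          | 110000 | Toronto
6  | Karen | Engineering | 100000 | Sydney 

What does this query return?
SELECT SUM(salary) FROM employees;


SUM(salary) = 120000 + 70000 + 80000 + 50000 + 110000 + 100000 = 530000

530000


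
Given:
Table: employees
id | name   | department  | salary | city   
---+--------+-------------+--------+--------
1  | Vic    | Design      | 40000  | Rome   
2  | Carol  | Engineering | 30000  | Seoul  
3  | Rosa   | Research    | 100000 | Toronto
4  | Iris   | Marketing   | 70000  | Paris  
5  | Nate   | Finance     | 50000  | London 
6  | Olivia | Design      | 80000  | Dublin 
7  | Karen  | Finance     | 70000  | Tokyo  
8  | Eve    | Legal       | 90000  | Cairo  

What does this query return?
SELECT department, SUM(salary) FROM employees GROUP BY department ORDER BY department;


Summing salary within each department:
  Design: 40000 + 80000 = 120000
  Engineering: 30000 = 30000
  Finance: 50000 + 70000 = 120000
  Legal: 90000 = 90000
  Marketing: 70000 = 70000
  Research: 100000 = 100000


6 groups:
Design, 120000
Engineering, 30000
Finance, 120000
Legal, 90000
Marketing, 70000
Research, 100000


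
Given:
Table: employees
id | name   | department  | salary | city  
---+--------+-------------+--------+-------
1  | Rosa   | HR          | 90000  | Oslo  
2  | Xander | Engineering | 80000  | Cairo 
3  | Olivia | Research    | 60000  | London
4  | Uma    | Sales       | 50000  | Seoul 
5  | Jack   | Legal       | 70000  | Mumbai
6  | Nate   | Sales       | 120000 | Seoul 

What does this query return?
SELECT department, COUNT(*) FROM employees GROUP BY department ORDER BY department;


Assigning each row to its department group:
  Rosa -> HR
  Xander -> Engineering
  Olivia -> Research
  Uma -> Sales
  Jack -> Legal
  Nate -> Sales


5 groups:
Engineering, 1
HR, 1
Legal, 1
Research, 1
Sales, 2


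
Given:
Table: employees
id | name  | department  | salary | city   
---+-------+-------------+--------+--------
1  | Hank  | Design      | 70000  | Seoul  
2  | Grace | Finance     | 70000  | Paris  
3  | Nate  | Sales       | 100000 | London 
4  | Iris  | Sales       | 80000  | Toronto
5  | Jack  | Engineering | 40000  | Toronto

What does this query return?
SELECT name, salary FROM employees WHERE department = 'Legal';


Filtering: department = 'Legal'
Matching rows: 0

Empty result set (0 rows)


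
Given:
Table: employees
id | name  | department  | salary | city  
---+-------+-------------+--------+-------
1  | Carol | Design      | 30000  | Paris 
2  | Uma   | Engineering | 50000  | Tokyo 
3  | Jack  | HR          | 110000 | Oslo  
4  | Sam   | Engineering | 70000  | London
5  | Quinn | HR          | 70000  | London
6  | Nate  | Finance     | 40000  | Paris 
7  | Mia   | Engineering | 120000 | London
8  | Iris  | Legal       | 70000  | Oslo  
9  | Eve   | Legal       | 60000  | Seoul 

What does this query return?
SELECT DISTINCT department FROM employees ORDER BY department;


All 'department' values (row order): Design, Engineering, HR, Engineering, HR, Finance, Engineering, Legal, Legal
Removing duplicates leaves 5 unique value(s).

5 values:
Design
Engineering
Finance
HR
Legal


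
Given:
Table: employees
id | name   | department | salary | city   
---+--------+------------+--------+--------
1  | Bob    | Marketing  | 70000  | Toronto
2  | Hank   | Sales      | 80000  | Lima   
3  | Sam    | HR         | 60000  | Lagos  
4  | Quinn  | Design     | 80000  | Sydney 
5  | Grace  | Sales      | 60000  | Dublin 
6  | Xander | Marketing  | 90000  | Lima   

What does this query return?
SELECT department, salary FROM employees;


Projecting columns: department, salary

6 rows:
Marketing, 70000
Sales, 80000
HR, 60000
Design, 80000
Sales, 60000
Marketing, 90000


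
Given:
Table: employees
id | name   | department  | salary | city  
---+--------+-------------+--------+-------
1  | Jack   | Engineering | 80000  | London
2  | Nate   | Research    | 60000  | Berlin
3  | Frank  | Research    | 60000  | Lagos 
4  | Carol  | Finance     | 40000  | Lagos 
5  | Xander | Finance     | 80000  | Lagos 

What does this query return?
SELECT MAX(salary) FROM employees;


Salaries: 80000, 60000, 60000, 40000, 80000
MAX = 80000

80000


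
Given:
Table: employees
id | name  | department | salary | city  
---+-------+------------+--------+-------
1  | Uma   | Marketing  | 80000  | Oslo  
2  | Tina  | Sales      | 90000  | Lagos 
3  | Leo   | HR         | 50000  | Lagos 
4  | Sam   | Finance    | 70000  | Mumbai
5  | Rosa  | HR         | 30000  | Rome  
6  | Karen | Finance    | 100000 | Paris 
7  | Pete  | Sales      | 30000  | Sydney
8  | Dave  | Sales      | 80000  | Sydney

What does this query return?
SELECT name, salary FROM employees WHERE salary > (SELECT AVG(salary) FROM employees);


Subquery: AVG(salary) = 66250.0
Filtering: salary > 66250.0
  Uma (80000) -> MATCH
  Tina (90000) -> MATCH
  Sam (70000) -> MATCH
  Karen (100000) -> MATCH
  Dave (80000) -> MATCH


5 rows:
Uma, 80000
Tina, 90000
Sam, 70000
Karen, 100000
Dave, 80000
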